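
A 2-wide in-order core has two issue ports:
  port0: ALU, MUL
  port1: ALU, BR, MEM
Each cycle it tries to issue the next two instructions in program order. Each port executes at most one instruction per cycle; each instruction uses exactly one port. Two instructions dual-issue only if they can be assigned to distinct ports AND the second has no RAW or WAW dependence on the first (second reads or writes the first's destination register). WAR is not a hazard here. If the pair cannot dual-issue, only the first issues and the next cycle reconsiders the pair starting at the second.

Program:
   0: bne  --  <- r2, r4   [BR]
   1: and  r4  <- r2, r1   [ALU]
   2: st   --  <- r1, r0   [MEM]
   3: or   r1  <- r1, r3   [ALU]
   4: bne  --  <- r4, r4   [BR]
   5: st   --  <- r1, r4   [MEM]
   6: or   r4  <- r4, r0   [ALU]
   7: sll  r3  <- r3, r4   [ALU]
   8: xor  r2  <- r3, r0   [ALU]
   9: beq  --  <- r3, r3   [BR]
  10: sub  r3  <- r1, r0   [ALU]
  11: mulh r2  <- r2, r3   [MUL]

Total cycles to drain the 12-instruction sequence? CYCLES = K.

  cy0 -> i0,i1 (bne.BR;and.ALU) 2-wide
  cy1 -> i2,i3 (st.MEM;or.ALU) 2-wide
  cy2 -> i4 (bne.BR) no-port BR/MEM
  cy3 -> i5,i6 (st.MEM;or.ALU) 2-wide
  cy4 -> i7 (sll.ALU) RAW r3
  cy5 -> i8,i9 (xor.ALU;beq.BR) 2-wide
  cy6 -> i10 (sub.ALU) RAW r3
  cy7 -> i11 (mulh.MUL) tail

CYCLES = 8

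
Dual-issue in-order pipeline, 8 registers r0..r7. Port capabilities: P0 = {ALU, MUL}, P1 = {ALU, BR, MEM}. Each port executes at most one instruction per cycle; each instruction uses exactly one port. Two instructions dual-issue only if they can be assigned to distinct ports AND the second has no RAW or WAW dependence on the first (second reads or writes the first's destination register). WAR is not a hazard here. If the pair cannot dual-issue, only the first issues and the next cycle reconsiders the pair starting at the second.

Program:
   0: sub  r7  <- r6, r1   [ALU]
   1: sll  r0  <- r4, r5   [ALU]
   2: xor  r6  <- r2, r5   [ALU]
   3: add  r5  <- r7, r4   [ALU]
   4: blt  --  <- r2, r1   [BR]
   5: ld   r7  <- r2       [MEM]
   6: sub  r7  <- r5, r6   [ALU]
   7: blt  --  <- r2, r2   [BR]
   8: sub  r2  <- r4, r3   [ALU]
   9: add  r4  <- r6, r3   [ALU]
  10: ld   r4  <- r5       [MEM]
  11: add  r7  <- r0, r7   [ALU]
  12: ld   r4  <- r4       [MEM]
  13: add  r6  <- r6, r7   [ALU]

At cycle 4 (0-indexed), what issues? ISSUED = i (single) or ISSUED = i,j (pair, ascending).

c0: i0,i1 sub;sll  pair
c1: i2,i3 xor;add  pair
c2: i4 blt  no-port BR/MEM
c3: i5 ld  WAW r7
c4: i6,i7 sub;blt  pair
c5: i8,i9 sub;add  pair
c6: i10,i11 ld;add  pair
c7: i12,i13 ld;add  pair

ISSUED = 6,7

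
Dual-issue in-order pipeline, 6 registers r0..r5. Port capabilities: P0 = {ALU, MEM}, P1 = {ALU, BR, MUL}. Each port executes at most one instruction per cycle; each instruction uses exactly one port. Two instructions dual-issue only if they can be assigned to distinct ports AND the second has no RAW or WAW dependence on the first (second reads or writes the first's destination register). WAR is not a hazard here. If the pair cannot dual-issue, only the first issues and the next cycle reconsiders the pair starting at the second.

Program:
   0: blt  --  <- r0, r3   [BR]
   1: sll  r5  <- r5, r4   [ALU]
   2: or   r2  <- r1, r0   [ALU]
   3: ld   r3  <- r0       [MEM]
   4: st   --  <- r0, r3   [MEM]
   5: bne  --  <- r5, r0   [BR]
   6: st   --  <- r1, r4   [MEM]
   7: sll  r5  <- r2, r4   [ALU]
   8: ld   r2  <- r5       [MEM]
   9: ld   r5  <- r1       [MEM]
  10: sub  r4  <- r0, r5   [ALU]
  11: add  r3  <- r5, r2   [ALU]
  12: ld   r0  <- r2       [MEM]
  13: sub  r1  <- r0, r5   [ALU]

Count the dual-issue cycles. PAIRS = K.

PAIRS = 5

c0: i0+i1 blt;sll  pair
c1: i2+i3 or;ld  pair
c2: i4+i5 st;bne  pair
c3: i6+i7 st;sll  pair
c4: i8 ld  no-port MEM/MEM
c5: i9 ld  RAW r5
c6: i10+i11 sub;add  pair
c7: i12 ld  RAW r0
c8: i13 sub  tail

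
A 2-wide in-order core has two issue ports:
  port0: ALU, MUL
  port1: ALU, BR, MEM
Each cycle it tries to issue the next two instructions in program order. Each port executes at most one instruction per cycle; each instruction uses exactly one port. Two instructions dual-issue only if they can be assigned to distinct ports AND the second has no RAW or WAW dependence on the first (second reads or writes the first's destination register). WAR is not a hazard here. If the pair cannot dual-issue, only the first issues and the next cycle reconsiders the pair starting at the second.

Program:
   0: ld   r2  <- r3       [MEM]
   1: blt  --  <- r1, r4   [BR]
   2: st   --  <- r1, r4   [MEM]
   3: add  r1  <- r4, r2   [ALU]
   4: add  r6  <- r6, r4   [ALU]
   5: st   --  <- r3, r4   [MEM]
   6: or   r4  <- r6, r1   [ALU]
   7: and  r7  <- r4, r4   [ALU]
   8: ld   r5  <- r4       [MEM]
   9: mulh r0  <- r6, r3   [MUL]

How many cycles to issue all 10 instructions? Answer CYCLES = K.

c0: i0 ld.MEM  no-port MEM/BR
c1: i1 blt.BR  no-port BR/MEM
c2: i2+i3 st.MEM+add.ALU  pair
c3: i4+i5 add.ALU+st.MEM  pair
c4: i6 or.ALU  RAW r4
c5: i7+i8 and.ALU+ld.MEM  pair
c6: i9 mulh.MUL  tail

CYCLES = 7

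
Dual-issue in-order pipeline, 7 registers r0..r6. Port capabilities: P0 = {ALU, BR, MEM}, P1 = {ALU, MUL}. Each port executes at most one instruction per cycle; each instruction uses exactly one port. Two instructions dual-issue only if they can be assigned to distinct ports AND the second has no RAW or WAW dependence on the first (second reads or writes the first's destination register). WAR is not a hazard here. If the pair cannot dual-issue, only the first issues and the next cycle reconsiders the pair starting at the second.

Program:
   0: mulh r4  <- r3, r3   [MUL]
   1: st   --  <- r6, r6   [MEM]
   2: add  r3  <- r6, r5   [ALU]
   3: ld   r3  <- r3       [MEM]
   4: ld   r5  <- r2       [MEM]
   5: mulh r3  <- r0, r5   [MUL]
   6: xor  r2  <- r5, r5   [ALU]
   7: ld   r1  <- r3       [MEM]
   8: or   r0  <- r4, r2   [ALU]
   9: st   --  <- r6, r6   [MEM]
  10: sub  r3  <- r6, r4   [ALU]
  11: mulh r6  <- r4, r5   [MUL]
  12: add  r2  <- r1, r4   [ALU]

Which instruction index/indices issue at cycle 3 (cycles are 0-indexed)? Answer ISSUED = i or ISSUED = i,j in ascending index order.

ISSUED = 4

0. mulh.MUL/st.MEM @i0&i1  | 2-wide
1. add.ALU @i2  | RAW+WAW r3
2. ld.MEM @i3  | no-port MEM/MEM
3. ld.MEM @i4  | RAW r5
4. mulh.MUL/xor.ALU @i5&i6  | 2-wide
5. ld.MEM/or.ALU @i7&i8  | 2-wide
6. st.MEM/sub.ALU @i9&i10  | 2-wide
7. mulh.MUL/add.ALU @i11&i12  | 2-wide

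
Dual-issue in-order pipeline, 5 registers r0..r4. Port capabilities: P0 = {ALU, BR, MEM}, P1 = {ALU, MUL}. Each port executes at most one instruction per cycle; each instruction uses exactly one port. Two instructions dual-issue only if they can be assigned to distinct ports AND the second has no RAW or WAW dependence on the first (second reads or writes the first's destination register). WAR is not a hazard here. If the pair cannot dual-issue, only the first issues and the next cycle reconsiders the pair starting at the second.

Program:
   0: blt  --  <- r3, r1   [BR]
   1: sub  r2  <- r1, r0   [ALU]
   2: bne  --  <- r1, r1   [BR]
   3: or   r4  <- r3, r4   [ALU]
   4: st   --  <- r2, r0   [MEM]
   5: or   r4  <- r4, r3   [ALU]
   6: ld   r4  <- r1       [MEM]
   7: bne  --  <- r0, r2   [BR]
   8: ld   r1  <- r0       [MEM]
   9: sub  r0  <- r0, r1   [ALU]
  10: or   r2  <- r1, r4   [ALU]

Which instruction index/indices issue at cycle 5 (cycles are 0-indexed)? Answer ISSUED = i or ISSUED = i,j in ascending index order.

ISSUED = 8

0. blt.BR sub.ALU @i0&i1  | dual
1. bne.BR or.ALU @i2&i3  | dual
2. st.MEM or.ALU @i4&i5  | dual
3. ld.MEM @i6  | no-port MEM/BR
4. bne.BR @i7  | no-port BR/MEM
5. ld.MEM @i8  | RAW r1
6. sub.ALU or.ALU @i9&i10  | dual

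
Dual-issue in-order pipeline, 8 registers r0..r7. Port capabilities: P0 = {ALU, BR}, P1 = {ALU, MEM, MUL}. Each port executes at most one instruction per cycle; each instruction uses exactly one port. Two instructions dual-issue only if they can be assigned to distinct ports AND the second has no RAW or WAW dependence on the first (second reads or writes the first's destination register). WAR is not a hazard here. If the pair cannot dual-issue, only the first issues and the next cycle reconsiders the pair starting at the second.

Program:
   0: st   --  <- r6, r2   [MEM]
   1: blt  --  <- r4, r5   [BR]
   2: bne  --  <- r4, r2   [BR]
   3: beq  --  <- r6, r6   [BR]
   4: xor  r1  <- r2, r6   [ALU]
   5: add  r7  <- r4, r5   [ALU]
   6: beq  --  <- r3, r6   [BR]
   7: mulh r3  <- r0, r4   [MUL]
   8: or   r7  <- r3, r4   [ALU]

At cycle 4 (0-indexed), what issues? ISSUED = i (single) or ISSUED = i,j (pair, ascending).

[0] i0&i1  st;blt  -- pair
[1] i2  bne  -- no-port BR/BR
[2] i3&i4  beq;xor  -- pair
[3] i5&i6  add;beq  -- pair
[4] i7  mulh  -- RAW r3
[5] i8  or  -- tail

ISSUED = 7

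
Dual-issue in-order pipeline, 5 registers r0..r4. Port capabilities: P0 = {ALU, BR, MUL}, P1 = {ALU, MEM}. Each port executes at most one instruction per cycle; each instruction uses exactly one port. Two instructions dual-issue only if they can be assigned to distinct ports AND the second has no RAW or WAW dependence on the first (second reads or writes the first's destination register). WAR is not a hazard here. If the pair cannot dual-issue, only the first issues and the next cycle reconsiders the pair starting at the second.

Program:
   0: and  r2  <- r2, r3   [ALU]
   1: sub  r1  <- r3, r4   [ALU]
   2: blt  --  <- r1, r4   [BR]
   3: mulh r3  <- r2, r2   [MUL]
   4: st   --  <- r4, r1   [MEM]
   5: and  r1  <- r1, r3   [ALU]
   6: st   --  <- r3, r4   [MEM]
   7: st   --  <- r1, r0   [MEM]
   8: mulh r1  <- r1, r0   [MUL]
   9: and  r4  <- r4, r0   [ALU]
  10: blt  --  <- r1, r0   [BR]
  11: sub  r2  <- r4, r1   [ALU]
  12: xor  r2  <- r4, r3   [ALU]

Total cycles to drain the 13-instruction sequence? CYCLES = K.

#0 head=0: and;sub i0/i1 2-wide
#1 head=2: blt i2 no-port BR/MUL
#2 head=3: mulh;st i3/i4 2-wide
#3 head=5: and;st i5/i6 2-wide
#4 head=7: st;mulh i7/i8 2-wide
#5 head=9: and;blt i9/i10 2-wide
#6 head=11: sub i11 WAW r2
#7 head=12: xor i12 tail

CYCLES = 8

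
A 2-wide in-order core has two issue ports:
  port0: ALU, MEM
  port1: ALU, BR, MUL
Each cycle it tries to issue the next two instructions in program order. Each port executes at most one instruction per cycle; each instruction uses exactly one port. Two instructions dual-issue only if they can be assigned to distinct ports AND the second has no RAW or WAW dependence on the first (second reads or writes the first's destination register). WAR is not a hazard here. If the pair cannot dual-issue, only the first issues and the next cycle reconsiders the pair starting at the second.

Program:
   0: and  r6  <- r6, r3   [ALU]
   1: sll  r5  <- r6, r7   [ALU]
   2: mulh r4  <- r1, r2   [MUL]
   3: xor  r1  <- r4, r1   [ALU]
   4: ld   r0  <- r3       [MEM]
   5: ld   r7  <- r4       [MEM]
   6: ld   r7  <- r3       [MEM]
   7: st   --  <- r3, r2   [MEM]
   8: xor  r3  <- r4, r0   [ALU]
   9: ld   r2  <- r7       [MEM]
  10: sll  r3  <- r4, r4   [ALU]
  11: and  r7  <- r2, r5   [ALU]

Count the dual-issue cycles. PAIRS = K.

PAIRS = 4

  cy0 -> i0 (and.ALU) RAW r6
  cy1 -> i1&i2 (sll.ALU+mulh.MUL) 2-wide
  cy2 -> i3&i4 (xor.ALU+ld.MEM) 2-wide
  cy3 -> i5 (ld.MEM) no-port MEM/MEM
  cy4 -> i6 (ld.MEM) no-port MEM/MEM
  cy5 -> i7&i8 (st.MEM+xor.ALU) 2-wide
  cy6 -> i9&i10 (ld.MEM+sll.ALU) 2-wide
  cy7 -> i11 (and.ALU) tail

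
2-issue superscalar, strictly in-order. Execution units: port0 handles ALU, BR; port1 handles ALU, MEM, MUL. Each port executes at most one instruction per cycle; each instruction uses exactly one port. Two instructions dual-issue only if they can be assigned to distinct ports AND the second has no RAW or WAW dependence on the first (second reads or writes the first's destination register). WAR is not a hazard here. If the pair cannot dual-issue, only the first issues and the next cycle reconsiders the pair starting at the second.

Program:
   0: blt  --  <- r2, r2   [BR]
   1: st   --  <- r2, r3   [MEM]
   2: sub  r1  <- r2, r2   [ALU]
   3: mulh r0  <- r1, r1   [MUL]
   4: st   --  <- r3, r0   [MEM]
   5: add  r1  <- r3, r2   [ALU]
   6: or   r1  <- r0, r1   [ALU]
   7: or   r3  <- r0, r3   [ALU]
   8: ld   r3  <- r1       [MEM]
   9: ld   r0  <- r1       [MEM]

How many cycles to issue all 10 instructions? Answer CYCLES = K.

  cy0 -> i0+i1 (blt;st) pair
  cy1 -> i2 (sub) RAW r1
  cy2 -> i3 (mulh) no-port MUL/MEM
  cy3 -> i4+i5 (st;add) pair
  cy4 -> i6+i7 (or;or) pair
  cy5 -> i8 (ld) no-port MEM/MEM
  cy6 -> i9 (ld) tail

CYCLES = 7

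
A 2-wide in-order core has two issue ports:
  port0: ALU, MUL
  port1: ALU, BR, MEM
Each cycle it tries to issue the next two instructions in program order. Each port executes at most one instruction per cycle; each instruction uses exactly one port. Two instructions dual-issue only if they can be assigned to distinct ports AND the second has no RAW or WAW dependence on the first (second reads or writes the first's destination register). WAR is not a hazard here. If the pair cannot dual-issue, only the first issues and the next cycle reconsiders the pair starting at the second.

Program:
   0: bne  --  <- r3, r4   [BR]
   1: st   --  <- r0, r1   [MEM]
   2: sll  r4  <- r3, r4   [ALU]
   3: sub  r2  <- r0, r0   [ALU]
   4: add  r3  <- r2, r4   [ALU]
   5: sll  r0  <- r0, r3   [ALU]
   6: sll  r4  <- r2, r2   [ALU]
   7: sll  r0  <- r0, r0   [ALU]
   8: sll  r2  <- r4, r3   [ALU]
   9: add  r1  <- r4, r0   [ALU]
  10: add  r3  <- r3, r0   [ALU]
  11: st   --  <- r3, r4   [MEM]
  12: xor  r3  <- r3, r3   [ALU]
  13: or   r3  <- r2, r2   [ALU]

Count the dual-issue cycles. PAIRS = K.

#0 head=0: bne i0 no-port BR/MEM
#1 head=1: st/sll i1,i2 pair
#2 head=3: sub i3 RAW r2
#3 head=4: add i4 RAW r3
#4 head=5: sll/sll i5,i6 pair
#5 head=7: sll/sll i7,i8 pair
#6 head=9: add/add i9,i10 pair
#7 head=11: st/xor i11,i12 pair
#8 head=13: or i13 tail

PAIRS = 5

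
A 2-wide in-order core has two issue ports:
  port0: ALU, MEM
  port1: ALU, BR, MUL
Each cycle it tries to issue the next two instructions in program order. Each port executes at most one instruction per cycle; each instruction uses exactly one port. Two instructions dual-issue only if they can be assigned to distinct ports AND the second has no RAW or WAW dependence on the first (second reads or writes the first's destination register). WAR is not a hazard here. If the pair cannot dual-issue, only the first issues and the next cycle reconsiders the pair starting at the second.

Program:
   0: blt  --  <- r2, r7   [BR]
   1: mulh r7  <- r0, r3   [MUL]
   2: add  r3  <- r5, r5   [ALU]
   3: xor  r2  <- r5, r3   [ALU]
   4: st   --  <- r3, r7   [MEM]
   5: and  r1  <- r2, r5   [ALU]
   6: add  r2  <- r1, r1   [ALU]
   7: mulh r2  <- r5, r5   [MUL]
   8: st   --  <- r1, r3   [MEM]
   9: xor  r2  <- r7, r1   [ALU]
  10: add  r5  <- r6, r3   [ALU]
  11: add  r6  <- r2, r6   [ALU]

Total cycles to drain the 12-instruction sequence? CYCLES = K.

CYCLES = 8

c0: i0 blt.BR  no-port BR/MUL
c1: i1+i2 mulh.MUL/add.ALU  2-wide
c2: i3+i4 xor.ALU/st.MEM  2-wide
c3: i5 and.ALU  RAW r1
c4: i6 add.ALU  WAW r2
c5: i7+i8 mulh.MUL/st.MEM  2-wide
c6: i9+i10 xor.ALU/add.ALU  2-wide
c7: i11 add.ALU  tail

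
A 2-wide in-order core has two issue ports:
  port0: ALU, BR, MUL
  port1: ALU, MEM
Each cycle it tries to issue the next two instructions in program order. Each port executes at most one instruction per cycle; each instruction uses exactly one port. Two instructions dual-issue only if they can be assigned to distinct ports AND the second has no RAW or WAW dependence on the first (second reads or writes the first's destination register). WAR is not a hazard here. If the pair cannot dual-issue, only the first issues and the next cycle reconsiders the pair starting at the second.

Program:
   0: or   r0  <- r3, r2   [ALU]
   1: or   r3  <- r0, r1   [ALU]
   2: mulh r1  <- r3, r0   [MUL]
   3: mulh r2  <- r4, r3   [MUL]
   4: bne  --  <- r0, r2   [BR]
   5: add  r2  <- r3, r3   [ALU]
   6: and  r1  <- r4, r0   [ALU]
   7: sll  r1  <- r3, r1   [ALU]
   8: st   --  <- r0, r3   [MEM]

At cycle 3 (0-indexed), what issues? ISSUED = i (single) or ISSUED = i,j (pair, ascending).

  cy0 -> i0 (or.ALU) RAW r0
  cy1 -> i1 (or.ALU) RAW r3
  cy2 -> i2 (mulh.MUL) no-port MUL/MUL
  cy3 -> i3 (mulh.MUL) no-port MUL/BR
  cy4 -> i4/i5 (bne.BR/add.ALU) 2-wide
  cy5 -> i6 (and.ALU) RAW+WAW r1
  cy6 -> i7/i8 (sll.ALU/st.MEM) 2-wide

ISSUED = 3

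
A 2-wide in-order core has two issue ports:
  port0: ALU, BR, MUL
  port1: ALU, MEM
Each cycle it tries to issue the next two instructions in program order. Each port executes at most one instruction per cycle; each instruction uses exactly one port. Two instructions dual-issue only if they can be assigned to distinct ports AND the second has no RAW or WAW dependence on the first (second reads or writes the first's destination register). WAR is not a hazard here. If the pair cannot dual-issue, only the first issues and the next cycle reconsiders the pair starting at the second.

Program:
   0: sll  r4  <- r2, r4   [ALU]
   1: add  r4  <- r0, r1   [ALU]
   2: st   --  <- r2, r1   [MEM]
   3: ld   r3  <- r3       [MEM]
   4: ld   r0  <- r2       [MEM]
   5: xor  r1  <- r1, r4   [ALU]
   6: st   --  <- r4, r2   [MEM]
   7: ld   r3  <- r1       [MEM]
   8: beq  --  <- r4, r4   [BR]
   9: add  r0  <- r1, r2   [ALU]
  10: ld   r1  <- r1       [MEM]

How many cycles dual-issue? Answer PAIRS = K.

PAIRS = 4

0. sll.ALU @i0  | WAW r4
1. add.ALU st.MEM @i1+i2  | 2-wide
2. ld.MEM @i3  | no-port MEM/MEM
3. ld.MEM xor.ALU @i4+i5  | 2-wide
4. st.MEM @i6  | no-port MEM/MEM
5. ld.MEM beq.BR @i7+i8  | 2-wide
6. add.ALU ld.MEM @i9+i10  | 2-wide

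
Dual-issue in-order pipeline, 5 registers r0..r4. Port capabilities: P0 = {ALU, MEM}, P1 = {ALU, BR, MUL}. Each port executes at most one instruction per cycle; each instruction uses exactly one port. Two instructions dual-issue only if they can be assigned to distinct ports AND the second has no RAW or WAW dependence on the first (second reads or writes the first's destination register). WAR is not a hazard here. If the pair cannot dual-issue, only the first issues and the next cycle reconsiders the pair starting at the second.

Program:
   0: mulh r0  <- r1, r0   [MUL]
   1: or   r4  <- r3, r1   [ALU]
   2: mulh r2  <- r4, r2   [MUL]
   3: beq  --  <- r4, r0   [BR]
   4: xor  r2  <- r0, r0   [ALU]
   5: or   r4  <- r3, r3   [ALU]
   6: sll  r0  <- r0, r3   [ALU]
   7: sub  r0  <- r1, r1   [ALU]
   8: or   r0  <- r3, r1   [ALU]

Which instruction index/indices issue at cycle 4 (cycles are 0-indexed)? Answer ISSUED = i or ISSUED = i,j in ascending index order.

ISSUED = 7

0. mulh.MUL+or.ALU @i0,i1  | pair
1. mulh.MUL @i2  | no-port MUL/BR
2. beq.BR+xor.ALU @i3,i4  | pair
3. or.ALU+sll.ALU @i5,i6  | pair
4. sub.ALU @i7  | WAW r0
5. or.ALU @i8  | tail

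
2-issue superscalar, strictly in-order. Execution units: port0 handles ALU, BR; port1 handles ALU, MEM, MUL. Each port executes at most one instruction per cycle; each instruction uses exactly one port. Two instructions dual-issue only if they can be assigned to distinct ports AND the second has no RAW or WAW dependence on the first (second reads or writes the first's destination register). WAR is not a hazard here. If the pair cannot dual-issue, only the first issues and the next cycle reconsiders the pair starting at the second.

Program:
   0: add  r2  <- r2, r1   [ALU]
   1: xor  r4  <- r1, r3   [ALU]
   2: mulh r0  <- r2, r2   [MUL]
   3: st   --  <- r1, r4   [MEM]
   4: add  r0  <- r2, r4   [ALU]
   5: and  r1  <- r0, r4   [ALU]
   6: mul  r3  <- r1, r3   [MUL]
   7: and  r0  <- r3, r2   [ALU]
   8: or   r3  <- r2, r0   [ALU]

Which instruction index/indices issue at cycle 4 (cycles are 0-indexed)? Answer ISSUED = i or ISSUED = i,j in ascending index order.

ISSUED = 6

c0: i0/i1 add+xor  dual
c1: i2 mulh  no-port MUL/MEM
c2: i3/i4 st+add  dual
c3: i5 and  RAW r1
c4: i6 mul  RAW r3
c5: i7 and  RAW r0
c6: i8 or  tail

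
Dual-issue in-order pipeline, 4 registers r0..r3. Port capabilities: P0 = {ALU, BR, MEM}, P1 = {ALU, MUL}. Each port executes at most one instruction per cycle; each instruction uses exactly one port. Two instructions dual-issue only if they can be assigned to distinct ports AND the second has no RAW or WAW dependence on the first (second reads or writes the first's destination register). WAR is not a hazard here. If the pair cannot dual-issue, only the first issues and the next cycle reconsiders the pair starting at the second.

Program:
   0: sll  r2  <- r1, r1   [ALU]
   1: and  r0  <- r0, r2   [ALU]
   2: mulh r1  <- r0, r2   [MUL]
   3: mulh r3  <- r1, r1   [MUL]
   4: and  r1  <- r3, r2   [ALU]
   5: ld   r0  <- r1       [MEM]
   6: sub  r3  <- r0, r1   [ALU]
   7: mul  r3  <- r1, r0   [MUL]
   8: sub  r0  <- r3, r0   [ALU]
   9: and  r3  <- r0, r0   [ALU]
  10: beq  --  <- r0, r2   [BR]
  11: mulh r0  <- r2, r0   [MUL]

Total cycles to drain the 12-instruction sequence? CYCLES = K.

CYCLES = 11

  cy0 -> i0 (sll.ALU) RAW r2
  cy1 -> i1 (and.ALU) RAW r0
  cy2 -> i2 (mulh.MUL) no-port MUL/MUL
  cy3 -> i3 (mulh.MUL) RAW r3
  cy4 -> i4 (and.ALU) RAW r1
  cy5 -> i5 (ld.MEM) RAW r0
  cy6 -> i6 (sub.ALU) WAW r3
  cy7 -> i7 (mul.MUL) RAW r3
  cy8 -> i8 (sub.ALU) RAW r0
  cy9 -> i9&i10 (and.ALU+beq.BR) dual
  cy10 -> i11 (mulh.MUL) tail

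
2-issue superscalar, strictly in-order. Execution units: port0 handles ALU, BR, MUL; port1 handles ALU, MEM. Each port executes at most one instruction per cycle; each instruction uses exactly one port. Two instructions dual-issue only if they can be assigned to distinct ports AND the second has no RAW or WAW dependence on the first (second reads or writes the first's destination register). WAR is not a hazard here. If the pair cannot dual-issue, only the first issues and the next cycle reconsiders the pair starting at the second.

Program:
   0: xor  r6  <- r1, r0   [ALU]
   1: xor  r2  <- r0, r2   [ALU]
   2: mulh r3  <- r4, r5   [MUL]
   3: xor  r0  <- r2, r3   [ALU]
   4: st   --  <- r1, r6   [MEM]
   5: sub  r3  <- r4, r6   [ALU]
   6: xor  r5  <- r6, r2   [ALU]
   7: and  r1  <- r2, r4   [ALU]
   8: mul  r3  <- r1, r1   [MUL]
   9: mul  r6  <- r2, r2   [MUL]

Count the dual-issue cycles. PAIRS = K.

t=0 i0,i1:xor;xor ; 2-wide
t=1 i2:mulh ; RAW r3
t=2 i3,i4:xor;st ; 2-wide
t=3 i5,i6:sub;xor ; 2-wide
t=4 i7:and ; RAW r1
t=5 i8:mul ; no-port MUL/MUL
t=6 i9:mul ; tail

PAIRS = 3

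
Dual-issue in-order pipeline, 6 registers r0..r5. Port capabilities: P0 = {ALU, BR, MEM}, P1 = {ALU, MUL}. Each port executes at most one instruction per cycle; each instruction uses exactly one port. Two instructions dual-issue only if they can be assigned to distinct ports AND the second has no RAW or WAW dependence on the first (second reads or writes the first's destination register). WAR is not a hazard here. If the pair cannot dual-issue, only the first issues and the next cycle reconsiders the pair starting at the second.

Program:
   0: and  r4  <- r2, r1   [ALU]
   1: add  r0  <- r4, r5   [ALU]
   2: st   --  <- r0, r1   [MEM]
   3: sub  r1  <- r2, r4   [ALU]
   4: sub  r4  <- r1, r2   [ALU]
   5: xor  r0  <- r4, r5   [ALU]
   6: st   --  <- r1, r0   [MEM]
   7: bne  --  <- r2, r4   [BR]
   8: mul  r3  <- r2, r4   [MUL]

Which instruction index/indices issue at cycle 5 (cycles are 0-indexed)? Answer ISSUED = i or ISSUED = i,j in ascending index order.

t=0 i0:and ; RAW r4
t=1 i1:add ; RAW r0
t=2 i2,i3:st+sub ; pair
t=3 i4:sub ; RAW r4
t=4 i5:xor ; RAW r0
t=5 i6:st ; no-port MEM/BR
t=6 i7,i8:bne+mul ; pair

ISSUED = 6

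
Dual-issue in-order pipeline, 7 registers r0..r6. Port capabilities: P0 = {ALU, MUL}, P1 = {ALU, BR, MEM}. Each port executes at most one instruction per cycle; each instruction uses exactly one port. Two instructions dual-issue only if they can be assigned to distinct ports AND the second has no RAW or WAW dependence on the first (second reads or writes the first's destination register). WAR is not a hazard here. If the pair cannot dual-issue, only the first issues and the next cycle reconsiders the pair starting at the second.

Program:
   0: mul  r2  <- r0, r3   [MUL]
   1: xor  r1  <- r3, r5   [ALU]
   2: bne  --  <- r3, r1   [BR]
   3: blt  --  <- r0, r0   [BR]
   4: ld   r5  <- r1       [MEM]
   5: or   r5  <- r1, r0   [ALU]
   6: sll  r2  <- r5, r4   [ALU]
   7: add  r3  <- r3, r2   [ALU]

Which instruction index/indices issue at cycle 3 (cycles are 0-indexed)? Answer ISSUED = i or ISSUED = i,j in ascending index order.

ISSUED = 4

  cy0 -> i0+i1 (mul/xor) pair
  cy1 -> i2 (bne) no-port BR/BR
  cy2 -> i3 (blt) no-port BR/MEM
  cy3 -> i4 (ld) WAW r5
  cy4 -> i5 (or) RAW r5
  cy5 -> i6 (sll) RAW r2
  cy6 -> i7 (add) tail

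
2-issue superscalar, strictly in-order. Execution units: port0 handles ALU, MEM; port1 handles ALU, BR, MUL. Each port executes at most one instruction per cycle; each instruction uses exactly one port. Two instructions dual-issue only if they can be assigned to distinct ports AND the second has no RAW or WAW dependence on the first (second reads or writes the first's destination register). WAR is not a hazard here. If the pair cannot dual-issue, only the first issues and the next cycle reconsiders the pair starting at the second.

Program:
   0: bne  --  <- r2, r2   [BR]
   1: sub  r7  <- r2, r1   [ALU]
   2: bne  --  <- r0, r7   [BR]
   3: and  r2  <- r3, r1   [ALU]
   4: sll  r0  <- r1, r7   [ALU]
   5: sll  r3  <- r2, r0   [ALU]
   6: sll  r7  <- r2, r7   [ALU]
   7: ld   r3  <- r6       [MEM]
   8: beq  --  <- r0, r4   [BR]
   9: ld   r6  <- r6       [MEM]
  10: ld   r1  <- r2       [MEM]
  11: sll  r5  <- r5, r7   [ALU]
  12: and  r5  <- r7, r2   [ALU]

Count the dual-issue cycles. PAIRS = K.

0. bne.BR;sub.ALU @i0/i1  | dual
1. bne.BR;and.ALU @i2/i3  | dual
2. sll.ALU @i4  | RAW r0
3. sll.ALU;sll.ALU @i5/i6  | dual
4. ld.MEM;beq.BR @i7/i8  | dual
5. ld.MEM @i9  | no-port MEM/MEM
6. ld.MEM;sll.ALU @i10/i11  | dual
7. and.ALU @i12  | tail

PAIRS = 5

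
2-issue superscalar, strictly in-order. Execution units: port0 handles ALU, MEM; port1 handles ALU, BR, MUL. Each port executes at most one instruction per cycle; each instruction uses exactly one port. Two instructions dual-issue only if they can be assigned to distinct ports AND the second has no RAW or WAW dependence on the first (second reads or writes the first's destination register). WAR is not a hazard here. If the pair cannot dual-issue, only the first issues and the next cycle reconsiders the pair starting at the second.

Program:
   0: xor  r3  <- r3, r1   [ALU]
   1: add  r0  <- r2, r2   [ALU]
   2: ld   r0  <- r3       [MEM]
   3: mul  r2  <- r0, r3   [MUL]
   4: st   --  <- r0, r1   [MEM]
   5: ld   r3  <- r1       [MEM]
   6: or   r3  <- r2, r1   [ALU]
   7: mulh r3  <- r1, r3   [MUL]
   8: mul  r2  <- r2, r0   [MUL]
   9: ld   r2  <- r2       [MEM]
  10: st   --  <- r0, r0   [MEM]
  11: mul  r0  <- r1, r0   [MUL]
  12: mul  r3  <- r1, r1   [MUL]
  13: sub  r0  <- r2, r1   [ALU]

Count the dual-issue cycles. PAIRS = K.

PAIRS = 4

c0: i0+i1 xor/add  dual
c1: i2 ld  RAW r0
c2: i3+i4 mul/st  dual
c3: i5 ld  WAW r3
c4: i6 or  RAW+WAW r3
c5: i7 mulh  no-port MUL/MUL
c6: i8 mul  RAW+WAW r2
c7: i9 ld  no-port MEM/MEM
c8: i10+i11 st/mul  dual
c9: i12+i13 mul/sub  dual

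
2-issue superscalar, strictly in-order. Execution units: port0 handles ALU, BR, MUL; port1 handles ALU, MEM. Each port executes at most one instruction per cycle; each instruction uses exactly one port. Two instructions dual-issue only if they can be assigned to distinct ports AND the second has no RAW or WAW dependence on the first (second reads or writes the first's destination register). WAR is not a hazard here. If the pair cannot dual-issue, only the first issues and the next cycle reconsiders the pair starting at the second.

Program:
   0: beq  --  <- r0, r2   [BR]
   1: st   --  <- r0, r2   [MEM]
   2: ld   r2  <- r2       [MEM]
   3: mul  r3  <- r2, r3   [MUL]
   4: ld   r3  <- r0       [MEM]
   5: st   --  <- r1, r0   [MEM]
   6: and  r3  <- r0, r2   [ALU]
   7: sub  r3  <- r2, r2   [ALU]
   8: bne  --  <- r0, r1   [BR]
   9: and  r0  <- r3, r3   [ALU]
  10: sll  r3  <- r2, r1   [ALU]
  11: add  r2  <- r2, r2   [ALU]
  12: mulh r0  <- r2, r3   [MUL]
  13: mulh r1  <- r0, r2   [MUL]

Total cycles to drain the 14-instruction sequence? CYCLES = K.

c0: i0&i1 beq.BR/st.MEM  dual
c1: i2 ld.MEM  RAW r2
c2: i3 mul.MUL  WAW r3
c3: i4 ld.MEM  no-port MEM/MEM
c4: i5&i6 st.MEM/and.ALU  dual
c5: i7&i8 sub.ALU/bne.BR  dual
c6: i9&i10 and.ALU/sll.ALU  dual
c7: i11 add.ALU  RAW r2
c8: i12 mulh.MUL  no-port MUL/MUL
c9: i13 mulh.MUL  tail

CYCLES = 10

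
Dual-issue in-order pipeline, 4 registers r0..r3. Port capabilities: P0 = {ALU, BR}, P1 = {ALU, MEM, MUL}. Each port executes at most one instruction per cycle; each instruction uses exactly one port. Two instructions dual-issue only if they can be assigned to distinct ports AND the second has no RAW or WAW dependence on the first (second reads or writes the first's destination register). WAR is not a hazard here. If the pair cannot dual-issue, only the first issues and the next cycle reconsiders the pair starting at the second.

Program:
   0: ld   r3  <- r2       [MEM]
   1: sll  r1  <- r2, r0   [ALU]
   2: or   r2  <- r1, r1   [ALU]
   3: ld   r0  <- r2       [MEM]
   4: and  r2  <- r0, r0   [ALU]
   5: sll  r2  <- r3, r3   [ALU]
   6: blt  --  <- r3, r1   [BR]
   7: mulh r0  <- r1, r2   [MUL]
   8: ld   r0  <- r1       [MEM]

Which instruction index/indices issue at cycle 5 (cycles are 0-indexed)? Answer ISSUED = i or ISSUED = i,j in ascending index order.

ISSUED = 7

t=0 i0,i1:ld+sll ; 2-wide
t=1 i2:or ; RAW r2
t=2 i3:ld ; RAW r0
t=3 i4:and ; WAW r2
t=4 i5,i6:sll+blt ; 2-wide
t=5 i7:mulh ; no-port MUL/MEM
t=6 i8:ld ; tail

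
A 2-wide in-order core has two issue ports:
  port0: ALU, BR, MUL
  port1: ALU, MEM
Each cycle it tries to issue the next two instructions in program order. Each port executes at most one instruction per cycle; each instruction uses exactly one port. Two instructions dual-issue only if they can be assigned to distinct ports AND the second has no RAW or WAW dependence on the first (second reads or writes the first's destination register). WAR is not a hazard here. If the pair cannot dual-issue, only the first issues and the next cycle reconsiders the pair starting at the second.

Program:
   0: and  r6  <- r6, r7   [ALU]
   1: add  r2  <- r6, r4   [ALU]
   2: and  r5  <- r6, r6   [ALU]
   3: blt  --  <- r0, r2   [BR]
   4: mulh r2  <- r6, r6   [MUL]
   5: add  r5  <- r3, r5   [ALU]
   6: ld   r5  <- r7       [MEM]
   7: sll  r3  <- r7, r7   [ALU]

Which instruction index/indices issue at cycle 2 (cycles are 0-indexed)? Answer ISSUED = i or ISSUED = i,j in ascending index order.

ISSUED = 3

c0: i0 and.ALU  RAW r6
c1: i1/i2 add.ALU and.ALU  pair
c2: i3 blt.BR  no-port BR/MUL
c3: i4/i5 mulh.MUL add.ALU  pair
c4: i6/i7 ld.MEM sll.ALU  pair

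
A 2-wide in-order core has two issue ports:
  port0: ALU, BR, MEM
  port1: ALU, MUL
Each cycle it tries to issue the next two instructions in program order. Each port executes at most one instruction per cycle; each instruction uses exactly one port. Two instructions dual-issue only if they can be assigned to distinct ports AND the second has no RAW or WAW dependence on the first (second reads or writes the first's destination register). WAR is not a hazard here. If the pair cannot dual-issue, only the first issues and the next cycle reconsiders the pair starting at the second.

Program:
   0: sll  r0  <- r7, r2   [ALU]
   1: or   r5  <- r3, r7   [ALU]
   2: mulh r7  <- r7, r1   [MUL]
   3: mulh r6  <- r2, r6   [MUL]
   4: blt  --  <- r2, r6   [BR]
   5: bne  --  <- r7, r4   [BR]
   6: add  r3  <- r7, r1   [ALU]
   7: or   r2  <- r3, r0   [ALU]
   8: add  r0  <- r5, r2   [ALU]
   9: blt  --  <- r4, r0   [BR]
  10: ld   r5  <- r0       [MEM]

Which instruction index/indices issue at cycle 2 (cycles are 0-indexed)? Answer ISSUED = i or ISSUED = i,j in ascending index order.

ISSUED = 3

0. sll.ALU or.ALU @i0,i1  | pair
1. mulh.MUL @i2  | no-port MUL/MUL
2. mulh.MUL @i3  | RAW r6
3. blt.BR @i4  | no-port BR/BR
4. bne.BR add.ALU @i5,i6  | pair
5. or.ALU @i7  | RAW r2
6. add.ALU @i8  | RAW r0
7. blt.BR @i9  | no-port BR/MEM
8. ld.MEM @i10  | tail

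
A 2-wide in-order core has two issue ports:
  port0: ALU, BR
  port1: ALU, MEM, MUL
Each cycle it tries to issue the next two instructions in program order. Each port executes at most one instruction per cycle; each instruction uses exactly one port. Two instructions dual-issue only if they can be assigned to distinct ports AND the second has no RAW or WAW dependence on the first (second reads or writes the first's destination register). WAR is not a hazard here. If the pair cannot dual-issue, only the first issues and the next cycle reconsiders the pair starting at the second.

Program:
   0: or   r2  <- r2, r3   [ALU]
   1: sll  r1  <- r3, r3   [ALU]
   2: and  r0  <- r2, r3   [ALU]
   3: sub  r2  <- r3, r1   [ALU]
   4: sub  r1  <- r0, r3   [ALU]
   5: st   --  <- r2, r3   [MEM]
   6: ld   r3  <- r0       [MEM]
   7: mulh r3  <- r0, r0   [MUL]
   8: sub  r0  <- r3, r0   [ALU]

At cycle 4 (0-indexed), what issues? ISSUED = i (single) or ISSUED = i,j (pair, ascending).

ISSUED = 7

c0: i0,i1 or.ALU+sll.ALU  dual
c1: i2,i3 and.ALU+sub.ALU  dual
c2: i4,i5 sub.ALU+st.MEM  dual
c3: i6 ld.MEM  no-port MEM/MUL
c4: i7 mulh.MUL  RAW r3
c5: i8 sub.ALU  tail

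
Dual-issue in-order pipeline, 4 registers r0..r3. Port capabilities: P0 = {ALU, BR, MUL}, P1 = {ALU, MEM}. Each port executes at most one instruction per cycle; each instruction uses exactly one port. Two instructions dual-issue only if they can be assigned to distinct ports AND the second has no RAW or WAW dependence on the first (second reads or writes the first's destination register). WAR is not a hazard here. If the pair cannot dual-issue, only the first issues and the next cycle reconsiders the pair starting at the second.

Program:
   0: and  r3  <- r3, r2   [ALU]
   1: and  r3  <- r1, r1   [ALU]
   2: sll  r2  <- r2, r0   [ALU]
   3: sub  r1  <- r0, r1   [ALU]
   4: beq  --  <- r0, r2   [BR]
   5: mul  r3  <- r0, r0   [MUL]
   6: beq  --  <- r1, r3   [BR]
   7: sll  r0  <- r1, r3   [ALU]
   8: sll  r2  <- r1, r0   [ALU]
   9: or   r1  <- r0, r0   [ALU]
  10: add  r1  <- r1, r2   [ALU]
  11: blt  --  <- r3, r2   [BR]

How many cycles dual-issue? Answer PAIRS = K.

t=0 i0:and.ALU ; WAW r3
t=1 i1+i2:and.ALU/sll.ALU ; 2-wide
t=2 i3+i4:sub.ALU/beq.BR ; 2-wide
t=3 i5:mul.MUL ; no-port MUL/BR
t=4 i6+i7:beq.BR/sll.ALU ; 2-wide
t=5 i8+i9:sll.ALU/or.ALU ; 2-wide
t=6 i10+i11:add.ALU/blt.BR ; 2-wide

PAIRS = 5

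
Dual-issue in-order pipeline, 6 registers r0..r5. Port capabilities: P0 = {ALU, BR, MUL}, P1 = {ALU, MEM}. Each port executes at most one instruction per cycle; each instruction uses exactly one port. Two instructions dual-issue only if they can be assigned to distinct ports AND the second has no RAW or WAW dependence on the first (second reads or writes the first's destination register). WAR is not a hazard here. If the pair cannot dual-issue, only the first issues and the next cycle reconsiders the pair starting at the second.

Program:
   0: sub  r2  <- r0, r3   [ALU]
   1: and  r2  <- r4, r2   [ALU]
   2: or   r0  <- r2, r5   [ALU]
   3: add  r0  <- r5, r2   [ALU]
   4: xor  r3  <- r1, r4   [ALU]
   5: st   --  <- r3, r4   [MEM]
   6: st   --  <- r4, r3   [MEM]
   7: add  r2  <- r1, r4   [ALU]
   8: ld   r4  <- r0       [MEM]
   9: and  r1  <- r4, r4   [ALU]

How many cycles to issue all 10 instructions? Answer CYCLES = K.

CYCLES = 8

#0 head=0: sub i0 RAW+WAW r2
#1 head=1: and i1 RAW r2
#2 head=2: or i2 WAW r0
#3 head=3: add xor i3+i4 2-wide
#4 head=5: st i5 no-port MEM/MEM
#5 head=6: st add i6+i7 2-wide
#6 head=8: ld i8 RAW r4
#7 head=9: and i9 tail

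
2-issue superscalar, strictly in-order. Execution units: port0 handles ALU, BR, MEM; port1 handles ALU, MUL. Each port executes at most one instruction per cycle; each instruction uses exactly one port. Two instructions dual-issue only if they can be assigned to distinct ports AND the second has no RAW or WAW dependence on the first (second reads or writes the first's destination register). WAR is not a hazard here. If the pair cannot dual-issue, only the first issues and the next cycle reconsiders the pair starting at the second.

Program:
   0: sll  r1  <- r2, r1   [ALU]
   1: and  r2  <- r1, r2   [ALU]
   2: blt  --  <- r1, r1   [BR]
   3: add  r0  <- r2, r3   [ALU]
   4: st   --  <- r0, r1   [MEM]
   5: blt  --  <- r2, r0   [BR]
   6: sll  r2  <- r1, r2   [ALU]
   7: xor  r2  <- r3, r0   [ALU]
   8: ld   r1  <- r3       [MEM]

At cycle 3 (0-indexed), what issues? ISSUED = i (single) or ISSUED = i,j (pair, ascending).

ISSUED = 4

#0 head=0: sll.ALU i0 RAW r1
#1 head=1: and.ALU/blt.BR i1+i2 2-wide
#2 head=3: add.ALU i3 RAW r0
#3 head=4: st.MEM i4 no-port MEM/BR
#4 head=5: blt.BR/sll.ALU i5+i6 2-wide
#5 head=7: xor.ALU/ld.MEM i7+i8 2-wide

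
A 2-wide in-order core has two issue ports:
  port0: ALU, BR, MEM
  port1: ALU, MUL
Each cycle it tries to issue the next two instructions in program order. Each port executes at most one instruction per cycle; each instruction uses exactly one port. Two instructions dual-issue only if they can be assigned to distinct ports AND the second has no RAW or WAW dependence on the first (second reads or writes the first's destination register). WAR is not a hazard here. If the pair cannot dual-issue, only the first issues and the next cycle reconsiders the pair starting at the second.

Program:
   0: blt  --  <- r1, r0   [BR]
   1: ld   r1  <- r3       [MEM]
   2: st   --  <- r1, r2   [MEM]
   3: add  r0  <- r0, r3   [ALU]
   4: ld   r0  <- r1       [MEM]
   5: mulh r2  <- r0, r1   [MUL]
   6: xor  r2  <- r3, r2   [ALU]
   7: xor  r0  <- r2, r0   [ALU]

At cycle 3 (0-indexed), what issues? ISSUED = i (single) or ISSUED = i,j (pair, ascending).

ISSUED = 4

t=0 i0:blt.BR ; no-port BR/MEM
t=1 i1:ld.MEM ; no-port MEM/MEM
t=2 i2&i3:st.MEM/add.ALU ; pair
t=3 i4:ld.MEM ; RAW r0
t=4 i5:mulh.MUL ; RAW+WAW r2
t=5 i6:xor.ALU ; RAW r2
t=6 i7:xor.ALU ; tail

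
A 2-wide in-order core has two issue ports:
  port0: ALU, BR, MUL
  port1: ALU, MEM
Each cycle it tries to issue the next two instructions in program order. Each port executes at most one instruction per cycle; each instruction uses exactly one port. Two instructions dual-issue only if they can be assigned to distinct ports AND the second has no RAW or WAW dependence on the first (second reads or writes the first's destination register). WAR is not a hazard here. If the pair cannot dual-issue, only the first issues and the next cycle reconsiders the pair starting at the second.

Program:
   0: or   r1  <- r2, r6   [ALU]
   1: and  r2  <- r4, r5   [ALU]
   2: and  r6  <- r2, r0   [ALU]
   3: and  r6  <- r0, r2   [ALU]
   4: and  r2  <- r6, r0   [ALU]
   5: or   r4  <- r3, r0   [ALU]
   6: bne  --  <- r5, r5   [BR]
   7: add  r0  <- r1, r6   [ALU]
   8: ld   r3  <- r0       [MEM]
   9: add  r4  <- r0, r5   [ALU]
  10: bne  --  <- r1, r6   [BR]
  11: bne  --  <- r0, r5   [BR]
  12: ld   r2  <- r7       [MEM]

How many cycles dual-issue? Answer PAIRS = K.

#0 head=0: or;and i0+i1 pair
#1 head=2: and i2 WAW r6
#2 head=3: and i3 RAW r6
#3 head=4: and;or i4+i5 pair
#4 head=6: bne;add i6+i7 pair
#5 head=8: ld;add i8+i9 pair
#6 head=10: bne i10 no-port BR/BR
#7 head=11: bne;ld i11+i12 pair

PAIRS = 5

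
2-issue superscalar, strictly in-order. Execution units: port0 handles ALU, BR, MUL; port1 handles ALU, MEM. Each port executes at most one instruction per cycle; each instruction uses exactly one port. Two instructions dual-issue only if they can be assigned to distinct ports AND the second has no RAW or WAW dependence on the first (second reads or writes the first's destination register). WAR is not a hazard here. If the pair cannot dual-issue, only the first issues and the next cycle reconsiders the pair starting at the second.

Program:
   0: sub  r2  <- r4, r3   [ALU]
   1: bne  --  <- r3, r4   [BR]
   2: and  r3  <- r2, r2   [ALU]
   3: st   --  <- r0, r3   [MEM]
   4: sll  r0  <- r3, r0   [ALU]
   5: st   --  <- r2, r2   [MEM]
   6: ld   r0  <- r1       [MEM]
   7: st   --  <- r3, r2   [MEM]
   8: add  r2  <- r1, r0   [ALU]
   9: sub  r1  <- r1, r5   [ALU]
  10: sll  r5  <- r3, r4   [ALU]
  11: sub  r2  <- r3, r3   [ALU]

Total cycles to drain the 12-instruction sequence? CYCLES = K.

CYCLES = 8

[0] i0+i1  sub+bne  -- dual
[1] i2  and  -- RAW r3
[2] i3+i4  st+sll  -- dual
[3] i5  st  -- no-port MEM/MEM
[4] i6  ld  -- no-port MEM/MEM
[5] i7+i8  st+add  -- dual
[6] i9+i10  sub+sll  -- dual
[7] i11  sub  -- tail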